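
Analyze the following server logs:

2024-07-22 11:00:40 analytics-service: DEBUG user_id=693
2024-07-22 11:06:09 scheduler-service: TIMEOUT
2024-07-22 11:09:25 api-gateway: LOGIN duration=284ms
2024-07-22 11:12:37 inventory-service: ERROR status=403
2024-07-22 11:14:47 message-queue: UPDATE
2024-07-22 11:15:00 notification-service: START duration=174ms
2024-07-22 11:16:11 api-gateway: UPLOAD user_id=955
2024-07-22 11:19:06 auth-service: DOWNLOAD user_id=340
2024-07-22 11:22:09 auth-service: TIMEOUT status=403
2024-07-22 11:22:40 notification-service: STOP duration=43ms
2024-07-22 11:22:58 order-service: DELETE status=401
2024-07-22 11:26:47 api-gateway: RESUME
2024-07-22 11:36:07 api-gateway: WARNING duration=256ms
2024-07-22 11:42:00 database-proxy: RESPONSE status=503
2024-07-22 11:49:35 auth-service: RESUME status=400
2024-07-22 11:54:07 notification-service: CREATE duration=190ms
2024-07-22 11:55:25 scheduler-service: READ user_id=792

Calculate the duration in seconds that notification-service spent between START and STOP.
460

To calculate state duration:

1. Find START event for notification-service: 2024-07-22 11:15:00
2. Find STOP event for notification-service: 2024-07-22 11:22:40
3. Calculate duration: 2024-07-22 11:22:40 - 2024-07-22 11:15:00 = 460 seconds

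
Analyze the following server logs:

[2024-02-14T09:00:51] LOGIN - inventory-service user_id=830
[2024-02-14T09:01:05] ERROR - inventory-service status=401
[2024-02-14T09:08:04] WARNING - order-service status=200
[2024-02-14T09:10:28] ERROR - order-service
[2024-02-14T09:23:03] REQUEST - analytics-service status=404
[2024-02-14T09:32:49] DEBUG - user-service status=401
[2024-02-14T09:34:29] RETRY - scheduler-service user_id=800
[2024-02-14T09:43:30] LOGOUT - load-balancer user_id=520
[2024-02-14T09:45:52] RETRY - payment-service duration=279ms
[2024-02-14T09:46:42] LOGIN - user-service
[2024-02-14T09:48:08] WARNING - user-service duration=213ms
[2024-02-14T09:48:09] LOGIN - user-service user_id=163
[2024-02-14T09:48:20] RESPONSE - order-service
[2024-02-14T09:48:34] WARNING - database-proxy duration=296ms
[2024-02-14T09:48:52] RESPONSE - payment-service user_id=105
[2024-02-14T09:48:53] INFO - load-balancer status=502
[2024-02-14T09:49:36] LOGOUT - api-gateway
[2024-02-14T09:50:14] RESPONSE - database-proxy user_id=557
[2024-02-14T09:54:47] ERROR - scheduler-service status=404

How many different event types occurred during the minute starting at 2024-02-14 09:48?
4

To count unique event types:

1. Filter events in the minute starting at 2024-02-14 09:48
2. Extract event types from matching entries
3. Count unique types: 4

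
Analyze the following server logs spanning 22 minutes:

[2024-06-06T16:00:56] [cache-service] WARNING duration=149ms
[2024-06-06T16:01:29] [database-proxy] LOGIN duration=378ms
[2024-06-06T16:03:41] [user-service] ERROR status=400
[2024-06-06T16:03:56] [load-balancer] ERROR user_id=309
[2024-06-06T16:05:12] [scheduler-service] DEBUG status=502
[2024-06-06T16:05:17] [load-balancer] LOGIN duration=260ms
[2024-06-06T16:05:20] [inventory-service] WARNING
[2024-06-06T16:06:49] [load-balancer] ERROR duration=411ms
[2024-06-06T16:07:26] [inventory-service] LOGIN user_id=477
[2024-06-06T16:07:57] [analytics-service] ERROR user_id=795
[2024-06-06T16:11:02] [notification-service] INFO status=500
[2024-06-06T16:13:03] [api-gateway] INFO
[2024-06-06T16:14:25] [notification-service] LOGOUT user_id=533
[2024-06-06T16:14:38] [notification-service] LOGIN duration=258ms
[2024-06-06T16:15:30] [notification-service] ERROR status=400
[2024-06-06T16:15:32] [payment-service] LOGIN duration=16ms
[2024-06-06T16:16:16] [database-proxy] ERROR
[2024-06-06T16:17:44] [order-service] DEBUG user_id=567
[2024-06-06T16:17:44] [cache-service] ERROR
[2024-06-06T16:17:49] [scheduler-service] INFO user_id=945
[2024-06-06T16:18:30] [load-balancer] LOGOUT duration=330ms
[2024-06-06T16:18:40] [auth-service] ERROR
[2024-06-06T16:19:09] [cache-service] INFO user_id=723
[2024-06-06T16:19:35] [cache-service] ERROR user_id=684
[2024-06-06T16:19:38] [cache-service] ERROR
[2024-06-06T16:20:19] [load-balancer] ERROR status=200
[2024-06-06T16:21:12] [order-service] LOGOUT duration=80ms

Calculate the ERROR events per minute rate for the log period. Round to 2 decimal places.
0.5

To calculate the rate:

1. Count total ERROR events: 11
2. Total time period: 22 minutes
3. Rate = 11 / 22 = 0.5 events per minute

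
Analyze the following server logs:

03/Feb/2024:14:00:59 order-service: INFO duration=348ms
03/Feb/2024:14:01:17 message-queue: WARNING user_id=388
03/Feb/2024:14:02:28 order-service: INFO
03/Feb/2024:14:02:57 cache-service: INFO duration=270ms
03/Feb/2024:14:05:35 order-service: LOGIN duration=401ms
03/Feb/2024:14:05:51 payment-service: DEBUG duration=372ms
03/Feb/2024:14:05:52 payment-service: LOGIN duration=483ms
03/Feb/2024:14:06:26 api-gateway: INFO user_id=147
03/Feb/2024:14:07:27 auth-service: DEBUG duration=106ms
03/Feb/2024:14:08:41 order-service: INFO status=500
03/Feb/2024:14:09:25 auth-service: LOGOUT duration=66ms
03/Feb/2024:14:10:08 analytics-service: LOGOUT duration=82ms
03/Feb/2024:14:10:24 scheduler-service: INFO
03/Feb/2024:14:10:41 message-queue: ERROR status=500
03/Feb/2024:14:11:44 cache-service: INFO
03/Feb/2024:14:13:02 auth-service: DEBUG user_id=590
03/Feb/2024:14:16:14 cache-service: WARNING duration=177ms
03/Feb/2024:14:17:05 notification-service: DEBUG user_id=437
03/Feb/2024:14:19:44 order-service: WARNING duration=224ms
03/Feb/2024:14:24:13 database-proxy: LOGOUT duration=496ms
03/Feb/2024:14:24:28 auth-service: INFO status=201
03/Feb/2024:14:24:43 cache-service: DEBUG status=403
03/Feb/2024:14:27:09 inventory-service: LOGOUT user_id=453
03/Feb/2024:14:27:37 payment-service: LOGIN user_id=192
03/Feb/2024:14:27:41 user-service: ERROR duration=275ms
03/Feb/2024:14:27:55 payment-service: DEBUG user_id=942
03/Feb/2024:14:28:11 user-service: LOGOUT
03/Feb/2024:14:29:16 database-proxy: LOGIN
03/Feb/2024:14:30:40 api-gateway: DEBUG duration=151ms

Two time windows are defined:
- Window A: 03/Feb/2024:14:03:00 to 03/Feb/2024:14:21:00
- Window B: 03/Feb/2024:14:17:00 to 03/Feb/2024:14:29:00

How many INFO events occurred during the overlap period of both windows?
0

To find overlap events:

1. Window A: 03/Feb/2024:14:03:00 to 03/Feb/2024:14:21:00
2. Window B: 03/Feb/2024:14:17:00 to 03/Feb/2024:14:29:00
3. Overlap period: 03/Feb/2024:14:17:00 to 03/Feb/2024:14:21:00
4. Count INFO events in overlap: 0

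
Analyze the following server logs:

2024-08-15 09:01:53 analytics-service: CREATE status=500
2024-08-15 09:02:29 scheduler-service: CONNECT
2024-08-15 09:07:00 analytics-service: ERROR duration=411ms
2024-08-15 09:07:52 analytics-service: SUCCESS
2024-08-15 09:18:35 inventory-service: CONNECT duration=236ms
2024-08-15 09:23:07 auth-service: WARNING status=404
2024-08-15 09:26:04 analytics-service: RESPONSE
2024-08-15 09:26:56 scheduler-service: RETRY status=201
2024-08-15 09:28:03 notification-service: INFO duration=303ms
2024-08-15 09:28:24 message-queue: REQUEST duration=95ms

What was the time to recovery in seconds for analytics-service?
52

To calculate recovery time:

1. Find ERROR event for analytics-service: 2024-08-15 09:07:00
2. Find next SUCCESS event for analytics-service: 2024-08-15 09:07:52
3. Recovery time: 2024-08-15 09:07:52 - 2024-08-15 09:07:00 = 52 seconds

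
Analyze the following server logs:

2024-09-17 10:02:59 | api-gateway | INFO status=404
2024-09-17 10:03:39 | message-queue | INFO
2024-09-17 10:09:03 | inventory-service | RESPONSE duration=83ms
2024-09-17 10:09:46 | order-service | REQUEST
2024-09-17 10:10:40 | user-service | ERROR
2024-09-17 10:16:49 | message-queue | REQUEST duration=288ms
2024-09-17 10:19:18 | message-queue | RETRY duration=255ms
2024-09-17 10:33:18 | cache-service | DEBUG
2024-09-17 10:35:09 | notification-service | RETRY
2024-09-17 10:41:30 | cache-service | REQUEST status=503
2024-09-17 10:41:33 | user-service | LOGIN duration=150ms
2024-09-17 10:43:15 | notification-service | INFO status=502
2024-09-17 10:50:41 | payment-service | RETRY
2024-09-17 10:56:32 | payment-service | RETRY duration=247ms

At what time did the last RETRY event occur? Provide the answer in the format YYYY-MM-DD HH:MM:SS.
2024-09-17 10:56:32

To find the last event:

1. Filter for all RETRY events
2. Sort by timestamp
3. Select the last one
4. Timestamp: 2024-09-17 10:56:32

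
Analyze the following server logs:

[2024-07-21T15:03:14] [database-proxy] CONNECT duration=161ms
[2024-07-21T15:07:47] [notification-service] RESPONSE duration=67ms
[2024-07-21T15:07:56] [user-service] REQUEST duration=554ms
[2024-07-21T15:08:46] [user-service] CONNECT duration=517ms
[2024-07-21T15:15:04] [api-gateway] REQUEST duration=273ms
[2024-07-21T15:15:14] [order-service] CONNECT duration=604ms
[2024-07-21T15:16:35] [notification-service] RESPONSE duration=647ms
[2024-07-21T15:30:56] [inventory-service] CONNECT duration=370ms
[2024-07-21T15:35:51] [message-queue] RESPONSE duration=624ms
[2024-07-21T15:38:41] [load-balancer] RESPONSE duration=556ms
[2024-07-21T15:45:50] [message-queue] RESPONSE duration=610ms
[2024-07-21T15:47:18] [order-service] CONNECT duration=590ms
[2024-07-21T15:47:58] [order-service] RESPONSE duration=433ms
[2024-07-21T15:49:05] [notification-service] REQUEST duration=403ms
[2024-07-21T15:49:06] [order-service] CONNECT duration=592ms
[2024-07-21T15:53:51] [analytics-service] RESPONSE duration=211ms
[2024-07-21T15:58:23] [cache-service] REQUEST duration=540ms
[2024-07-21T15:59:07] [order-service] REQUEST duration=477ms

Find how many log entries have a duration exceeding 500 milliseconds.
10

To count timeouts:

1. Threshold: 500ms
2. Extract duration from each log entry
3. Count entries where duration > 500
4. Timeout count: 10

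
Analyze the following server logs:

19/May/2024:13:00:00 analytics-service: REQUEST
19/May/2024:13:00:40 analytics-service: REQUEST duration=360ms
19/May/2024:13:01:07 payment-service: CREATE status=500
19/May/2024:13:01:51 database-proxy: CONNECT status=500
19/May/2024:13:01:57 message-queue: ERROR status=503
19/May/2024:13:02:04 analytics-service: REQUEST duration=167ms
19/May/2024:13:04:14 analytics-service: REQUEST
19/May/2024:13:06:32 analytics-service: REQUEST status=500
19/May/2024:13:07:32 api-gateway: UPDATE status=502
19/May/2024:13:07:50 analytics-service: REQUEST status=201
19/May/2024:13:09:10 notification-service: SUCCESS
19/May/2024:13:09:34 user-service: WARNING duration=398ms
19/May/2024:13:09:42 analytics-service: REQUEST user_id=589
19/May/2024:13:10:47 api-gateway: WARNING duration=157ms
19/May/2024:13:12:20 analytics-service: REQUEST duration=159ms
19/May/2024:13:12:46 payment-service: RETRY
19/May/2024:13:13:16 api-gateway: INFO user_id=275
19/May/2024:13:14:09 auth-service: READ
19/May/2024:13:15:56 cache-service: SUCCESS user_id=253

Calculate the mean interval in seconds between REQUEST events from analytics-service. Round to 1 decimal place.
105.7

To calculate average interval:

1. Find all REQUEST events for analytics-service in order
2. Calculate time gaps between consecutive events
3. Compute mean of gaps: 740 / 7 = 105.7 seconds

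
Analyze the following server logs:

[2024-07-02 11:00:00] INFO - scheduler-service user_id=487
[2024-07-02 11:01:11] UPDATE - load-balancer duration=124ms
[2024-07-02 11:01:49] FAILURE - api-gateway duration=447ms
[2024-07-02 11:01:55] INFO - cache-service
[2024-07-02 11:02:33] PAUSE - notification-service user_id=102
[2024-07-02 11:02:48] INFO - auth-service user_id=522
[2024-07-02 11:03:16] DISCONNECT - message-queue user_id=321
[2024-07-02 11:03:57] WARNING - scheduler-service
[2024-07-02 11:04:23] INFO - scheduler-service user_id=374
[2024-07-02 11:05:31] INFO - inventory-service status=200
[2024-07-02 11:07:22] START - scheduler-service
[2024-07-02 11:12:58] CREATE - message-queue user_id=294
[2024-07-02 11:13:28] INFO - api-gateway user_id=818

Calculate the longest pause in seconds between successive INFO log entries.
477

To find the longest gap:

1. Extract all INFO events in chronological order
2. Calculate time differences between consecutive events
3. Find the maximum difference
4. Longest gap: 477 seconds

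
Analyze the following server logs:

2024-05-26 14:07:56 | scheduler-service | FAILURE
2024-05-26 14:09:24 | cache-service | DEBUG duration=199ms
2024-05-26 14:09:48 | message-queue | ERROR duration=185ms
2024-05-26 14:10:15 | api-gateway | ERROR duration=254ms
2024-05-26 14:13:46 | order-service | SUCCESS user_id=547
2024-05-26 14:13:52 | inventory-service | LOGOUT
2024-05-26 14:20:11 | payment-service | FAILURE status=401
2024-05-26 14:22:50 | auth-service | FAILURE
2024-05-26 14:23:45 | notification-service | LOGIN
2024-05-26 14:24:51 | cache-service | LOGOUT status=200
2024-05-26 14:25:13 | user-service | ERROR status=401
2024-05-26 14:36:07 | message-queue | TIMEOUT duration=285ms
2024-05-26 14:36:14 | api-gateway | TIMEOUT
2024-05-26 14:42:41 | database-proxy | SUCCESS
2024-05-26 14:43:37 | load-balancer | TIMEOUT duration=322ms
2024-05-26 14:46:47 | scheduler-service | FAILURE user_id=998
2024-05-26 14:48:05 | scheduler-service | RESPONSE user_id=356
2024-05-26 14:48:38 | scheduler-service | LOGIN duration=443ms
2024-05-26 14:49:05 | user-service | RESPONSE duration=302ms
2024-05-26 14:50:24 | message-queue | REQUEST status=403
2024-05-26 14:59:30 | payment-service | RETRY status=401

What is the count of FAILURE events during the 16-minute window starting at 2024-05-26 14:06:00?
2

To count events in the time window:

1. Window boundaries: 2024-05-26 14:06:00 to 2024-05-26 14:22:00
2. Filter for FAILURE events within this window
3. Count matching events: 2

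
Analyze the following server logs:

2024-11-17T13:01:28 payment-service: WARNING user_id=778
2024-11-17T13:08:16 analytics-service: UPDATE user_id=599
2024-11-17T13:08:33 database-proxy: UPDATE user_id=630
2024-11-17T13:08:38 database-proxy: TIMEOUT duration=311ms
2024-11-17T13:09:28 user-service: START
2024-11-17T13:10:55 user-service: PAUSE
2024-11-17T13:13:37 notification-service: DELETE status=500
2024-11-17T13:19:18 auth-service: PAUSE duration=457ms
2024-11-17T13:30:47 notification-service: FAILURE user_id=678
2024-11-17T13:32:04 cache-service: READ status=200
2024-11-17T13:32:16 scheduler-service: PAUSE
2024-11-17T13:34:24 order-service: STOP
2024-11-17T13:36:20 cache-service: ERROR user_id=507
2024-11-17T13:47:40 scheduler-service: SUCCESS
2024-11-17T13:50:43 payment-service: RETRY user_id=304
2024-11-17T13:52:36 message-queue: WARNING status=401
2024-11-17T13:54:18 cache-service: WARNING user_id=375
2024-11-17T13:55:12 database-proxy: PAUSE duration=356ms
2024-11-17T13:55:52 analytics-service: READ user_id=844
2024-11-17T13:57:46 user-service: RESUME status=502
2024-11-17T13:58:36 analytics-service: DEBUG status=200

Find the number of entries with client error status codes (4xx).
1

To find matching entries:

1. Pattern to match: client error status codes (4xx)
2. Scan each log entry for the pattern
3. Count matches: 1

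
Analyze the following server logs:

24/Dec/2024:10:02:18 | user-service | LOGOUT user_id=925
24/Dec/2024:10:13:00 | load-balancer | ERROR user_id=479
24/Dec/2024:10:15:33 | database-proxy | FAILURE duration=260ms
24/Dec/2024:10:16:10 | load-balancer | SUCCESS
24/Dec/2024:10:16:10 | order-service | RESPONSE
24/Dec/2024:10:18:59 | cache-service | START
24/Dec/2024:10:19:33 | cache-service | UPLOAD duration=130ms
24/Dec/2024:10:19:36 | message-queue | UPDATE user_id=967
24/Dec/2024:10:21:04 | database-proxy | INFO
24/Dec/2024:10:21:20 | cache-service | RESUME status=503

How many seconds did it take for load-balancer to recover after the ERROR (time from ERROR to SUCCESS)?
190

To calculate recovery time:

1. Find ERROR event for load-balancer: 24/Dec/2024:10:13:00
2. Find next SUCCESS event for load-balancer: 24/Dec/2024:10:16:10
3. Recovery time: 24/Dec/2024:10:16:10 - 24/Dec/2024:10:13:00 = 190 seconds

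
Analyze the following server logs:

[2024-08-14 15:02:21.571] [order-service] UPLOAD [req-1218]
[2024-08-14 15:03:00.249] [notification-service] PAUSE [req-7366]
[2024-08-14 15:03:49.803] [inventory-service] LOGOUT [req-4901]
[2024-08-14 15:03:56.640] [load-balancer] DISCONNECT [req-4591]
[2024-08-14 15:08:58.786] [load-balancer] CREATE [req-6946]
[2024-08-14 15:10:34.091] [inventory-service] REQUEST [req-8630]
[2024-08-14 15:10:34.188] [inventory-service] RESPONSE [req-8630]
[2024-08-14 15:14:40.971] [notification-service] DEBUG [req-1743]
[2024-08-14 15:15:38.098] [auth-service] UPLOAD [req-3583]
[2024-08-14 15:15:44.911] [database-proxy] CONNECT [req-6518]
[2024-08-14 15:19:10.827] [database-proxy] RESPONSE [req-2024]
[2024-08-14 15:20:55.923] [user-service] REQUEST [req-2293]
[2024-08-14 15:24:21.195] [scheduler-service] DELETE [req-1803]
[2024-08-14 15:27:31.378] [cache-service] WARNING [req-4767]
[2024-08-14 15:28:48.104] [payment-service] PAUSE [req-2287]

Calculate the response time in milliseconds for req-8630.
97

To calculate latency:

1. Find REQUEST with id req-8630: 2024-08-14 15:10:34.091
2. Find RESPONSE with id req-8630: 2024-08-14 15:10:34.188
3. Latency: 2024-08-14 15:10:34.188 - 2024-08-14 15:10:34.091 = 97ms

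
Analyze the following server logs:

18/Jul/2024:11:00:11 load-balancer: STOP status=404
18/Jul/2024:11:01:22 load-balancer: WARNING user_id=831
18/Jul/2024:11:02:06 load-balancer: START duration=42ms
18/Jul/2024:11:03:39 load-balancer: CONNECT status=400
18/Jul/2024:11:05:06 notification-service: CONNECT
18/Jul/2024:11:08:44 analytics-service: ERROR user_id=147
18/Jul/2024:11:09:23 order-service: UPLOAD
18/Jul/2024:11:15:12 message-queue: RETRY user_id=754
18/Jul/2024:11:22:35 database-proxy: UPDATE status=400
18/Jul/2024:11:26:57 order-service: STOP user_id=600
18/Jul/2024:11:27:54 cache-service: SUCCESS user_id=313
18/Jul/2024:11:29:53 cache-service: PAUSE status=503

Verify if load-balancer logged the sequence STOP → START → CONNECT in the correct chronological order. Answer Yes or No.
Yes

To verify sequence order:

1. Find all events in sequence STOP → START → CONNECT for load-balancer
2. Extract their timestamps
3. Check if timestamps are in ascending order
4. Result: Yes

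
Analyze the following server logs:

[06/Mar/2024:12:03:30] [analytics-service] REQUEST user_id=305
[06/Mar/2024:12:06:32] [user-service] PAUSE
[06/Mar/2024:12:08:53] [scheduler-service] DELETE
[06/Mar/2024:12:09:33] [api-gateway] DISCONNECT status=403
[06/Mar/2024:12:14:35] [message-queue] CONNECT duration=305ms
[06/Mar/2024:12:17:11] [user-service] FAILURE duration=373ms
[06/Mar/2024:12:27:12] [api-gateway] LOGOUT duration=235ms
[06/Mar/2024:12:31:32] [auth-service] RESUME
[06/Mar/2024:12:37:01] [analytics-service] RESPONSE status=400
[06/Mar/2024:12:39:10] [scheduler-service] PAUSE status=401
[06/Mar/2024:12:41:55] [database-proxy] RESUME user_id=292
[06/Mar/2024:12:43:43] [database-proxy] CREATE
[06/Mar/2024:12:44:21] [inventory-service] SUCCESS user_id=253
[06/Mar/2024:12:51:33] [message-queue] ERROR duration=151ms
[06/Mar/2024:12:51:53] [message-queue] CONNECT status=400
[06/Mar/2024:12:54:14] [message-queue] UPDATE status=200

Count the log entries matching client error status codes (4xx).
4

To find matching entries:

1. Pattern to match: client error status codes (4xx)
2. Scan each log entry for the pattern
3. Count matches: 4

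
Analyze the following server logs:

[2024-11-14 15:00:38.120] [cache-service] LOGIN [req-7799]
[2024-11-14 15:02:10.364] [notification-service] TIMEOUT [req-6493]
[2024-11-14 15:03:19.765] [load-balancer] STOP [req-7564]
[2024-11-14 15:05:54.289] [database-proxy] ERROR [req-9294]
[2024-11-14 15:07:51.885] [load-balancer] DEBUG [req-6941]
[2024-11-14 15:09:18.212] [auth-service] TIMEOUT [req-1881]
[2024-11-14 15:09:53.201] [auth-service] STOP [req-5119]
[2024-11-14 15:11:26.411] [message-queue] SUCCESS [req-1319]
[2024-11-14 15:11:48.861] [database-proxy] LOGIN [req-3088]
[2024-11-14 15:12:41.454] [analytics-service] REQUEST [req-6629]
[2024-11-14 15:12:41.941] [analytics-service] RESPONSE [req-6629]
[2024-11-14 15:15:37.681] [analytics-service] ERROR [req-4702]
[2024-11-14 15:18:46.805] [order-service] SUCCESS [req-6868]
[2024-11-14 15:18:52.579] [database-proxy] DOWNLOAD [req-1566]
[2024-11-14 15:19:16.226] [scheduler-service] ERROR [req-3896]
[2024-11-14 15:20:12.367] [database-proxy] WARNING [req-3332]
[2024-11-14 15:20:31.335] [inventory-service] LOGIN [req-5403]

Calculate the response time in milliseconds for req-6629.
487

To calculate latency:

1. Find REQUEST with id req-6629: 2024-11-14 15:12:41.454
2. Find RESPONSE with id req-6629: 2024-11-14 15:12:41.941
3. Latency: 2024-11-14 15:12:41.941 - 2024-11-14 15:12:41.454 = 487ms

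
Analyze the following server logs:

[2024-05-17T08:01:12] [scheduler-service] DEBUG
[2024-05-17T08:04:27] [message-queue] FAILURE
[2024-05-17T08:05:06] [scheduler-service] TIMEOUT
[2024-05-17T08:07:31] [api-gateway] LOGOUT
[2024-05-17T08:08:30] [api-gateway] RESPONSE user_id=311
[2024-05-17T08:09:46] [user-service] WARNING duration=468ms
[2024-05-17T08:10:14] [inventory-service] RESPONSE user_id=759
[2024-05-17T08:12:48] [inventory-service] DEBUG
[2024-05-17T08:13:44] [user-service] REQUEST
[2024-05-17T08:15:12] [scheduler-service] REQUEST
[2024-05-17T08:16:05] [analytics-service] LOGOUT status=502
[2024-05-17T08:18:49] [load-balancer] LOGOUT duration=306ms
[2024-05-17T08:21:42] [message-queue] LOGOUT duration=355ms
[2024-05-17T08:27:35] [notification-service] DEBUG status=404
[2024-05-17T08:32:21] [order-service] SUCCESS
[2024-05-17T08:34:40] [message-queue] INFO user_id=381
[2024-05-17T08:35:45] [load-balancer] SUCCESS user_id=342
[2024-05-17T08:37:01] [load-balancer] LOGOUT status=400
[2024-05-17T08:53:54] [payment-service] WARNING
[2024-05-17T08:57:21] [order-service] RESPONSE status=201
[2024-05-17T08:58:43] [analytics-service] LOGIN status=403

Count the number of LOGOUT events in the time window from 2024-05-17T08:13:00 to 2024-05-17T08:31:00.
3

To count events in the time window:

1. Window boundaries: 2024-05-17T08:13:00 to 2024-05-17T08:31:00
2. Filter for LOGOUT events within this window
3. Count matching events: 3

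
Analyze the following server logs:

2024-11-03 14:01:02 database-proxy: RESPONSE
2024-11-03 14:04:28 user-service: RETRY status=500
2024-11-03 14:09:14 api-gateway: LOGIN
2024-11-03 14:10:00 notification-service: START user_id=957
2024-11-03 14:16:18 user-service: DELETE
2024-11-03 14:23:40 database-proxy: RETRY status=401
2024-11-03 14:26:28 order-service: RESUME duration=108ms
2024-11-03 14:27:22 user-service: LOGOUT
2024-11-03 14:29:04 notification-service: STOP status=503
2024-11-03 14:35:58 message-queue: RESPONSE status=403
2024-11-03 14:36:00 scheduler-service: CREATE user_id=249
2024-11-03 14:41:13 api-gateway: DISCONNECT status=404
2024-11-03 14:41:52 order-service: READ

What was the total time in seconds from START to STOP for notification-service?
1144

To calculate state duration:

1. Find START event for notification-service: 2024-11-03 14:10:00
2. Find STOP event for notification-service: 2024-11-03 14:29:04
3. Calculate duration: 2024-11-03 14:29:04 - 2024-11-03 14:10:00 = 1144 seconds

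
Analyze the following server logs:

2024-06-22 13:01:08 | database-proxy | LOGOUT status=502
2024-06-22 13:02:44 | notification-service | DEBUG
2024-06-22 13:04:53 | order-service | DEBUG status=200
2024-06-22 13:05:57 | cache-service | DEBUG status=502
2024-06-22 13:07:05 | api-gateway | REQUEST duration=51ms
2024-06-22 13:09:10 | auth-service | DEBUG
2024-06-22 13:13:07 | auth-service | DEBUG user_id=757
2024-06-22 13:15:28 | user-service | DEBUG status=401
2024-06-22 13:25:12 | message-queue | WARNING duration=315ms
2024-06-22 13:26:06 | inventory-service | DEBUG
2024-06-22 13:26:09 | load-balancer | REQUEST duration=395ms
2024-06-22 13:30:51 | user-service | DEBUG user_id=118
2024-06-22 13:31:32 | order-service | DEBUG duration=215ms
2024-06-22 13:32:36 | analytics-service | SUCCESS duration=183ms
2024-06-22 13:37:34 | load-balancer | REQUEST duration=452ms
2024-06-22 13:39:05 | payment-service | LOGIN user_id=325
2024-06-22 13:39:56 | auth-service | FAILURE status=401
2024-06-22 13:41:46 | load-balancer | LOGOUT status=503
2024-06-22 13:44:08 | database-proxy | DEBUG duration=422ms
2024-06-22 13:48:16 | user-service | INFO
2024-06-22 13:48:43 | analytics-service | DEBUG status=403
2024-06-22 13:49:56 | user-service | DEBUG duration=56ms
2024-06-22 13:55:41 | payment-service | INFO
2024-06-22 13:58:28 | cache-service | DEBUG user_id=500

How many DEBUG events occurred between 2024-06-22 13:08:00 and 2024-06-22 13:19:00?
3

To count events in the time window:

1. Window boundaries: 2024-06-22 13:08:00 to 2024-06-22 13:19:00
2. Filter for DEBUG events within this window
3. Count matching events: 3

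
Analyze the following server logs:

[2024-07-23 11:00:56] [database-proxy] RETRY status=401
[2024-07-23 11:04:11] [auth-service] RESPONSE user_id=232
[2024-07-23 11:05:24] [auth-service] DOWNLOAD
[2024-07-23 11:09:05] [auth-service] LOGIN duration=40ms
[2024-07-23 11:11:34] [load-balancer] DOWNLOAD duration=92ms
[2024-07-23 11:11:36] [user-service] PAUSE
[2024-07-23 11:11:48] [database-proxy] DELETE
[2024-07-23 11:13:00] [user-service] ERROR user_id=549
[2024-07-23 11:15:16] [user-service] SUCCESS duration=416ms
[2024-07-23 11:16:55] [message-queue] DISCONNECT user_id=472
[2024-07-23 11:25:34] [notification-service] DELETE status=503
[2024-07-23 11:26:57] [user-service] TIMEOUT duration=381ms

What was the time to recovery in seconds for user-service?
136

To calculate recovery time:

1. Find ERROR event for user-service: 2024-07-23 11:13:00
2. Find next SUCCESS event for user-service: 2024-07-23 11:15:16
3. Recovery time: 2024-07-23 11:15:16 - 2024-07-23 11:13:00 = 136 seconds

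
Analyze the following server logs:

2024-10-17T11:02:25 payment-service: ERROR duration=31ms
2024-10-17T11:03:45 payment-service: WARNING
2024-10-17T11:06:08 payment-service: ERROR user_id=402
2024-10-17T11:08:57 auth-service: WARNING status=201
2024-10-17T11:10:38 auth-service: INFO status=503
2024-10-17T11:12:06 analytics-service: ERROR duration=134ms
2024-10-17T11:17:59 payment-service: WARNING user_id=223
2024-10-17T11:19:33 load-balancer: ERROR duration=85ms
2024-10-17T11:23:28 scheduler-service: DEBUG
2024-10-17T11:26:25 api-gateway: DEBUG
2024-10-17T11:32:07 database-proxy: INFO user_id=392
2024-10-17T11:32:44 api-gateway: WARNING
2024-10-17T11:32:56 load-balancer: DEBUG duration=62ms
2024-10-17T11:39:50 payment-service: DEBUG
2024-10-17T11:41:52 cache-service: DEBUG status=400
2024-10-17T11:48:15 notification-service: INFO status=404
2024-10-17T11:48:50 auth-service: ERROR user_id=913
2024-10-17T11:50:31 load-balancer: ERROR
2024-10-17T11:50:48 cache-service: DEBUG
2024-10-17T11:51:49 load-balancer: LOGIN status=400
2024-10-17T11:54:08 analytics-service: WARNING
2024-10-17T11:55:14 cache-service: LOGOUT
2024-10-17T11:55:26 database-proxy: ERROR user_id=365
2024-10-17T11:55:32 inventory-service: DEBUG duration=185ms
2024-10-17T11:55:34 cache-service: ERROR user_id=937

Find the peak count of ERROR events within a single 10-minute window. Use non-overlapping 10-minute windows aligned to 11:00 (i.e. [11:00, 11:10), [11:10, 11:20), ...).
3

To find the burst window:

1. Divide the log period into non-overlapping 10-minute windows starting at 11:00
2. Count ERROR events in each window
3. Find the window with maximum count
4. Maximum events in a window: 3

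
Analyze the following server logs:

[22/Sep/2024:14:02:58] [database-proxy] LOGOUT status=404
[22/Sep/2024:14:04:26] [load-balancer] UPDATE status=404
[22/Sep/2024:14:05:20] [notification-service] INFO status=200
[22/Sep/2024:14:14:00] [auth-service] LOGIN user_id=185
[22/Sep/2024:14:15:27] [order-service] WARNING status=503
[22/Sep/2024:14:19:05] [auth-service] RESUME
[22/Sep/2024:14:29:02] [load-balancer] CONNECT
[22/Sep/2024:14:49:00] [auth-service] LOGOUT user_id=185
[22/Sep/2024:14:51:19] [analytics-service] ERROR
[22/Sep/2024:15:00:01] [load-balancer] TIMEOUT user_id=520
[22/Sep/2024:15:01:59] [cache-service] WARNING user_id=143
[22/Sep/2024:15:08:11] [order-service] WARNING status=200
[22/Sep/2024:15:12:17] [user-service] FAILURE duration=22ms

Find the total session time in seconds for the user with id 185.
2100

To calculate session duration:

1. Find LOGIN event for user_id=185: 22/Sep/2024:14:14:00
2. Find LOGOUT event for user_id=185: 22/Sep/2024:14:49:00
3. Session duration: 22/Sep/2024:14:49:00 - 22/Sep/2024:14:14:00 = 2100 seconds (35 minutes)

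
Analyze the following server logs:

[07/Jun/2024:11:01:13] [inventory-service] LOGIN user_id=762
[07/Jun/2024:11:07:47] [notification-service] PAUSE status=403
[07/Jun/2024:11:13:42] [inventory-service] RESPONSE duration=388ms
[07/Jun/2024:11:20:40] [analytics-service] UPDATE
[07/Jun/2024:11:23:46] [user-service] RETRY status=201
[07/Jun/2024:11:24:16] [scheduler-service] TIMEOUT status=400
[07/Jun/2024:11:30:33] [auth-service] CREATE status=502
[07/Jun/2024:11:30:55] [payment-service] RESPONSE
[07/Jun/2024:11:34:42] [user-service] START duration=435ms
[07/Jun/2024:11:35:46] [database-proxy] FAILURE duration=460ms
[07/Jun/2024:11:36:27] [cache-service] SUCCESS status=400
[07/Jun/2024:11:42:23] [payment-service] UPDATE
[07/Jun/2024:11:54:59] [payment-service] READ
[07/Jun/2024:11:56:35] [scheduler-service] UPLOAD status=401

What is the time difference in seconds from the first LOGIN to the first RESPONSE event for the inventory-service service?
749

To find the time between events:

1. Locate the first LOGIN event for inventory-service: 07/Jun/2024:11:01:13
2. Locate the first RESPONSE event for inventory-service: 07/Jun/2024:11:13:42
3. Calculate the difference: 07/Jun/2024:11:13:42 - 07/Jun/2024:11:01:13 = 749 seconds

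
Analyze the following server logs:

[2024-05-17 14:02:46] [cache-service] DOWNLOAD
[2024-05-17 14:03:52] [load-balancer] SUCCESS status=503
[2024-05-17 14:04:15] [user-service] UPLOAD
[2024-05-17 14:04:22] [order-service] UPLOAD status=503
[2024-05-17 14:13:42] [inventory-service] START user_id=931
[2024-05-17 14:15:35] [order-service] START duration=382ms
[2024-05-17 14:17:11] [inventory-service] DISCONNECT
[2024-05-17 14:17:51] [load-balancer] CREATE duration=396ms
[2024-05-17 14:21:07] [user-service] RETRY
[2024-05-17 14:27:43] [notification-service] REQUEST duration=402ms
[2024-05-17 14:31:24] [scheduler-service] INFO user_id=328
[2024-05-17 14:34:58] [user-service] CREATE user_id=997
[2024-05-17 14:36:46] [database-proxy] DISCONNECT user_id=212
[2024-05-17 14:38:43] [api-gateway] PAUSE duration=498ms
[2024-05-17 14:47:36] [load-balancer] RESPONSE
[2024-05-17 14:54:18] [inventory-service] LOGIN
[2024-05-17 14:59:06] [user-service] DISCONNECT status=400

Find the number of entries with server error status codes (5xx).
2

To find matching entries:

1. Pattern to match: server error status codes (5xx)
2. Scan each log entry for the pattern
3. Count matches: 2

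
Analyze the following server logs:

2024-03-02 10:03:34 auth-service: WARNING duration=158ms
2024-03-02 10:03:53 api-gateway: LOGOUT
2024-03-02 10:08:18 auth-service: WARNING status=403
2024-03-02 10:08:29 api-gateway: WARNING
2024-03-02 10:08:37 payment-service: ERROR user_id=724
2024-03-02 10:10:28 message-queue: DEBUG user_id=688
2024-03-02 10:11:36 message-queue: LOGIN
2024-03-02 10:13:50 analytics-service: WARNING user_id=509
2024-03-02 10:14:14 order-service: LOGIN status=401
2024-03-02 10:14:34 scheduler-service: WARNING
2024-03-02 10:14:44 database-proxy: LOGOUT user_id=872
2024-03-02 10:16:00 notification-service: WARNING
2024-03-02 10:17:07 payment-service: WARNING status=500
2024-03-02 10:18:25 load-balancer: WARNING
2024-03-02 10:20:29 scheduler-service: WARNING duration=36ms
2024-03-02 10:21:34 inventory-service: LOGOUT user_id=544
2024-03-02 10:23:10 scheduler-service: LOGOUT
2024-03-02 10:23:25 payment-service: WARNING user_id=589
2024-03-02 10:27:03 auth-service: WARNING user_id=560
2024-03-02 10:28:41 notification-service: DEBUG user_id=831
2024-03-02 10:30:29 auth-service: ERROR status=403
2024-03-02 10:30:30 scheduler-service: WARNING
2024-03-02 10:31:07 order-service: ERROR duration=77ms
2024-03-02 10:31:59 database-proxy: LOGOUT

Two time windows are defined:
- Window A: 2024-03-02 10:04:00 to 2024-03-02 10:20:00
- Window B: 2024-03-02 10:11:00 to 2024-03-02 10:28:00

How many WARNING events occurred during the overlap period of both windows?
5

To find overlap events:

1. Window A: 2024-03-02 10:04:00 to 2024-03-02 10:20:00
2. Window B: 2024-03-02 10:11:00 to 2024-03-02 10:28:00
3. Overlap period: 2024-03-02 10:11:00 to 2024-03-02 10:20:00
4. Count WARNING events in overlap: 5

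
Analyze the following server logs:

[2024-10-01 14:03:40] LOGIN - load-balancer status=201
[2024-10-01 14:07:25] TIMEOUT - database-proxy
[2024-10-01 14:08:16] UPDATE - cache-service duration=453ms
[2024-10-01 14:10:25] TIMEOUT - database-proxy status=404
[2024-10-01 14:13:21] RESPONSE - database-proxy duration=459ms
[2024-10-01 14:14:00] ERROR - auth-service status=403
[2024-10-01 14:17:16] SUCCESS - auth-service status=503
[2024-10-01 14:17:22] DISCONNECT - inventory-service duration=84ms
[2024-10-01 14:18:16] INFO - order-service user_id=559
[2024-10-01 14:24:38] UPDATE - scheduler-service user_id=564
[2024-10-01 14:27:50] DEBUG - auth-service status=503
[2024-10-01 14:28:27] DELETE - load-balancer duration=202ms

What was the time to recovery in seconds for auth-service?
196

To calculate recovery time:

1. Find ERROR event for auth-service: 2024-10-01 14:14:00
2. Find next SUCCESS event for auth-service: 2024-10-01 14:17:16
3. Recovery time: 2024-10-01 14:17:16 - 2024-10-01 14:14:00 = 196 seconds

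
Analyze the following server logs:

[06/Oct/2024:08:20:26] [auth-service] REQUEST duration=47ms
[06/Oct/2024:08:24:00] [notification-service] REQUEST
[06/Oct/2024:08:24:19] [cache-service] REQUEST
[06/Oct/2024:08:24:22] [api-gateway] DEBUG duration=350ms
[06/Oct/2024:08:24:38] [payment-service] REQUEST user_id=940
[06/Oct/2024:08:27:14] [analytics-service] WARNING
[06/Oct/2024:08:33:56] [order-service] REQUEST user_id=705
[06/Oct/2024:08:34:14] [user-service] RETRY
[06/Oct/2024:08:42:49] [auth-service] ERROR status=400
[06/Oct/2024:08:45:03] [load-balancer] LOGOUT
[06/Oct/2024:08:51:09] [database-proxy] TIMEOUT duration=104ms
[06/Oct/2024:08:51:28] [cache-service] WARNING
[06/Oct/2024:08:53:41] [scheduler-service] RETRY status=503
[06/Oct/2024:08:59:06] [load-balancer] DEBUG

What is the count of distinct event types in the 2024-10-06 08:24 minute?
2

To count unique event types:

1. Filter events in the minute starting at 2024-10-06 08:24
2. Extract event types from matching entries
3. Count unique types: 2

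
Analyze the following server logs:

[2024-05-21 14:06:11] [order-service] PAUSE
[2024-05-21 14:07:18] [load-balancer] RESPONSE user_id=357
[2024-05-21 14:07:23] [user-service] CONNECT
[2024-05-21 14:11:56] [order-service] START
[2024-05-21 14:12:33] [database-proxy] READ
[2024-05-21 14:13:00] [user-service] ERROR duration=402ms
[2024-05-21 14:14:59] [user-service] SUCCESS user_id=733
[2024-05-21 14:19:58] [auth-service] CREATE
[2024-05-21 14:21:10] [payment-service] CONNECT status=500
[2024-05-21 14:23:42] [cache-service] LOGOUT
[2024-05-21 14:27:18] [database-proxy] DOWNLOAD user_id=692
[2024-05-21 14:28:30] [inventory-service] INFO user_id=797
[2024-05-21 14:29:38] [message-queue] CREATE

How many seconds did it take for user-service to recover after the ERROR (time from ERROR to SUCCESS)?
119

To calculate recovery time:

1. Find ERROR event for user-service: 2024-05-21 14:13:00
2. Find next SUCCESS event for user-service: 2024-05-21 14:14:59
3. Recovery time: 2024-05-21 14:14:59 - 2024-05-21 14:13:00 = 119 seconds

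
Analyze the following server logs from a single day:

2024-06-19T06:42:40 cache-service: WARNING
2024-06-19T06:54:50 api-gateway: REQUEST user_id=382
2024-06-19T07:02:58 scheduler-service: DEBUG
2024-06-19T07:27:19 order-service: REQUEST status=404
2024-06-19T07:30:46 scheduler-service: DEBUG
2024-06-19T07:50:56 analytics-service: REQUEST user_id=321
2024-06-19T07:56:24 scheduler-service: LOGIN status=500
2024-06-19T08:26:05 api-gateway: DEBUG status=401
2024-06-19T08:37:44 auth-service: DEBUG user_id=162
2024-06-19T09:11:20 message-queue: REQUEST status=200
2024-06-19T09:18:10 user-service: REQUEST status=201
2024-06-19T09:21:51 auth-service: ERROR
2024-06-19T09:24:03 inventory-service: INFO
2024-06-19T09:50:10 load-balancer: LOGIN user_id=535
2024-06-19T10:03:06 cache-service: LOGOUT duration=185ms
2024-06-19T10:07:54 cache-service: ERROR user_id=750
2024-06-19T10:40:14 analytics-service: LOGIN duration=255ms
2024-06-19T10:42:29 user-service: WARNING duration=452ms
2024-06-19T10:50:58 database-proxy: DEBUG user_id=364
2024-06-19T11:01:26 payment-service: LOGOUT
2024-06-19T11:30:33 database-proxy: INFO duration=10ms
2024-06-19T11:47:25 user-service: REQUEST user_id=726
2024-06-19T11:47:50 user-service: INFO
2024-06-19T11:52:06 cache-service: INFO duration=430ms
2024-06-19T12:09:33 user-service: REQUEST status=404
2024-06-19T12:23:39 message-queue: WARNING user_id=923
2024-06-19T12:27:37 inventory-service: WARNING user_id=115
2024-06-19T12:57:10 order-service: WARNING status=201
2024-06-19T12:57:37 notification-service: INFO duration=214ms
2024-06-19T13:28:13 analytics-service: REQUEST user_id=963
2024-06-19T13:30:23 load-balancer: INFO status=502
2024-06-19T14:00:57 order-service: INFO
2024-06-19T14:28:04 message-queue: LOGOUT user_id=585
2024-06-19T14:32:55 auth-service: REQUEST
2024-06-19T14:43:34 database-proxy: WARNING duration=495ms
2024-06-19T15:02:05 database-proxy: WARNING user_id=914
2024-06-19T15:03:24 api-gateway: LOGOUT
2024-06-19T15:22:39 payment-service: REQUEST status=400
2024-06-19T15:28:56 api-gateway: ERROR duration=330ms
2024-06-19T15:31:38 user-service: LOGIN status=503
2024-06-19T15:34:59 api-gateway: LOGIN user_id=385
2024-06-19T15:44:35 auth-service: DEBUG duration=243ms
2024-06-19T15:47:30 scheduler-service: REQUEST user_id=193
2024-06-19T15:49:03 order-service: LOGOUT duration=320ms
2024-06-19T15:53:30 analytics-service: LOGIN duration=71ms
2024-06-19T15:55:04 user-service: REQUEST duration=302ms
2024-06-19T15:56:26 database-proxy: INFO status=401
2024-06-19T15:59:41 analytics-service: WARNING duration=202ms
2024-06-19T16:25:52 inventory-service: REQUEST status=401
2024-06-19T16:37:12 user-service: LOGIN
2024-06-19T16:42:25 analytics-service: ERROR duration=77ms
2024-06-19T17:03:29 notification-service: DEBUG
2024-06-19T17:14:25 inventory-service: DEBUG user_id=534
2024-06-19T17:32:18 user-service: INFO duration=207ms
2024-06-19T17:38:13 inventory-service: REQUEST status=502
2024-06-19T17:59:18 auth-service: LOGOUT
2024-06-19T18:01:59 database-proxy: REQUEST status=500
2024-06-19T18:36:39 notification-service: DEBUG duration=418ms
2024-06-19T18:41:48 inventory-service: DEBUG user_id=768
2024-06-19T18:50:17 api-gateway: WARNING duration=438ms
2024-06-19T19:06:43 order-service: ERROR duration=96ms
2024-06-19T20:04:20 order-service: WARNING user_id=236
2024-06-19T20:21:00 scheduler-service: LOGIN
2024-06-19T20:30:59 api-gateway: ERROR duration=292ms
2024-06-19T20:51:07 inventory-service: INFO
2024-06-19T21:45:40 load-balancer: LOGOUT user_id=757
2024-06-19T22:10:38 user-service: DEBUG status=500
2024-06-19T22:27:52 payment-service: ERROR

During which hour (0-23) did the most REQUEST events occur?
15

To find the peak hour:

1. Group all REQUEST events by hour
2. Count events in each hour
3. Find hour with maximum count
4. Peak hour: 15 (with 3 events)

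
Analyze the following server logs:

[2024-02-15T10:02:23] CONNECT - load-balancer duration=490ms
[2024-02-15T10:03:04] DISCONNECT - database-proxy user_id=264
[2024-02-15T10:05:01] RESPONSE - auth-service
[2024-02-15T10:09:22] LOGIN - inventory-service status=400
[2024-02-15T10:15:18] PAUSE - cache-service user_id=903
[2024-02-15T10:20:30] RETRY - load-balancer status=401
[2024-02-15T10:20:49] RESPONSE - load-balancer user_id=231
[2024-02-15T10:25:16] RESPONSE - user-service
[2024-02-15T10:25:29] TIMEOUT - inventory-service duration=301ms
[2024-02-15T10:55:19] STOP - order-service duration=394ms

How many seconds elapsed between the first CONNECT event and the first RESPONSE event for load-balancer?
1106

To find the time between events:

1. Locate the first CONNECT event for load-balancer: 2024-02-15T10:02:23
2. Locate the first RESPONSE event for load-balancer: 2024-02-15T10:20:49
3. Calculate the difference: 2024-02-15T10:20:49 - 2024-02-15T10:02:23 = 1106 seconds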